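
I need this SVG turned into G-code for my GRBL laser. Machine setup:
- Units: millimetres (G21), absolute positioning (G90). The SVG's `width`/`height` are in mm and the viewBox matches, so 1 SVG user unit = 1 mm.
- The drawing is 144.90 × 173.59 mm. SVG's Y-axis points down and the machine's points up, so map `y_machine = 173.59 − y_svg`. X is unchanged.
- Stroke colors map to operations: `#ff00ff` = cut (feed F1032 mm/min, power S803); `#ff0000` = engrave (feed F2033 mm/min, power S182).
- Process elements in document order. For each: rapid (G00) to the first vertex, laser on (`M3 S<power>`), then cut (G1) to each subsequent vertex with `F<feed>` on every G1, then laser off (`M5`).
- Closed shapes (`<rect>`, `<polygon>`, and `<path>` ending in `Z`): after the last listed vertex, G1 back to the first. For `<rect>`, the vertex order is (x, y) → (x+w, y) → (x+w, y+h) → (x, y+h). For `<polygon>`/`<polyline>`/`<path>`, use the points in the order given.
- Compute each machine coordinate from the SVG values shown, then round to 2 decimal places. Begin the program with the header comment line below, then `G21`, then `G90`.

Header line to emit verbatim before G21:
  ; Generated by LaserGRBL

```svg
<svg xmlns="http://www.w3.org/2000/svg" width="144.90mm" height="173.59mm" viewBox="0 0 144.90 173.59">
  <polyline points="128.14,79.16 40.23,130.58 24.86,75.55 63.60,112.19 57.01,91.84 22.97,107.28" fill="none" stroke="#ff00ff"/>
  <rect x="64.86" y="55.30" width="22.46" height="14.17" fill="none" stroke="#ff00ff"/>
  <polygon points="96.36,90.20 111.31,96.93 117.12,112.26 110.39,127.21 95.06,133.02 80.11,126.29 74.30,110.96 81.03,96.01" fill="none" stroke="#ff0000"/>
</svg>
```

; Generated by LaserGRBL
G21
G90
G00 X128.14 Y94.43
M3 S803
G1 X40.23 Y43.01 F1032
G1 X24.86 Y98.04 F1032
G1 X63.60 Y61.40 F1032
G1 X57.01 Y81.75 F1032
G1 X22.97 Y66.31 F1032
M5
G00 X64.86 Y118.29
M3 S803
G1 X87.32 Y118.29 F1032
G1 X87.32 Y104.12 F1032
G1 X64.86 Y104.12 F1032
G1 X64.86 Y118.29 F1032
M5
G00 X96.36 Y83.39
M3 S182
G1 X111.31 Y76.66 F2033
G1 X117.12 Y61.33 F2033
G1 X110.39 Y46.38 F2033
G1 X95.06 Y40.57 F2033
G1 X80.11 Y47.30 F2033
G1 X74.30 Y62.63 F2033
G1 X81.03 Y77.58 F2033
G1 X96.36 Y83.39 F2033
M5

Since the viewBox matches the mm dimensions, user units are millimetres directly. The only transform is the Y-flip y_m = 173.59 − y_svg.

Shape 1 is a open polyline drawn with `<polyline>`. Its stroke #ff00ff means cut at S803, F1032. After flipping Y the toolpath is (128.14,94.43) → (40.23,43.01) → (24.86,98.04) → (63.60,61.40) → (57.01,81.75) → (22.97,66.31).

Shape 2 is a rectangle drawn with `<rect>`. Its stroke #ff00ff means cut at S803, F1032. After flipping Y the toolpath is (64.86,118.29) → (87.32,118.29) → (87.32,104.12) → (64.86,104.12) → (64.86,118.29), returning to the start.

Shape 3 is a regular polygon drawn with `<polygon>`. Its stroke #ff0000 means engrave at S182, F2033. After flipping Y the toolpath is (96.36,83.39) → (111.31,76.66) → (117.12,61.33) → (110.39,46.38) → (95.06,40.57) → (80.11,47.30) → (74.30,62.63) → (81.03,77.58) → (96.36,83.39), returning to the start.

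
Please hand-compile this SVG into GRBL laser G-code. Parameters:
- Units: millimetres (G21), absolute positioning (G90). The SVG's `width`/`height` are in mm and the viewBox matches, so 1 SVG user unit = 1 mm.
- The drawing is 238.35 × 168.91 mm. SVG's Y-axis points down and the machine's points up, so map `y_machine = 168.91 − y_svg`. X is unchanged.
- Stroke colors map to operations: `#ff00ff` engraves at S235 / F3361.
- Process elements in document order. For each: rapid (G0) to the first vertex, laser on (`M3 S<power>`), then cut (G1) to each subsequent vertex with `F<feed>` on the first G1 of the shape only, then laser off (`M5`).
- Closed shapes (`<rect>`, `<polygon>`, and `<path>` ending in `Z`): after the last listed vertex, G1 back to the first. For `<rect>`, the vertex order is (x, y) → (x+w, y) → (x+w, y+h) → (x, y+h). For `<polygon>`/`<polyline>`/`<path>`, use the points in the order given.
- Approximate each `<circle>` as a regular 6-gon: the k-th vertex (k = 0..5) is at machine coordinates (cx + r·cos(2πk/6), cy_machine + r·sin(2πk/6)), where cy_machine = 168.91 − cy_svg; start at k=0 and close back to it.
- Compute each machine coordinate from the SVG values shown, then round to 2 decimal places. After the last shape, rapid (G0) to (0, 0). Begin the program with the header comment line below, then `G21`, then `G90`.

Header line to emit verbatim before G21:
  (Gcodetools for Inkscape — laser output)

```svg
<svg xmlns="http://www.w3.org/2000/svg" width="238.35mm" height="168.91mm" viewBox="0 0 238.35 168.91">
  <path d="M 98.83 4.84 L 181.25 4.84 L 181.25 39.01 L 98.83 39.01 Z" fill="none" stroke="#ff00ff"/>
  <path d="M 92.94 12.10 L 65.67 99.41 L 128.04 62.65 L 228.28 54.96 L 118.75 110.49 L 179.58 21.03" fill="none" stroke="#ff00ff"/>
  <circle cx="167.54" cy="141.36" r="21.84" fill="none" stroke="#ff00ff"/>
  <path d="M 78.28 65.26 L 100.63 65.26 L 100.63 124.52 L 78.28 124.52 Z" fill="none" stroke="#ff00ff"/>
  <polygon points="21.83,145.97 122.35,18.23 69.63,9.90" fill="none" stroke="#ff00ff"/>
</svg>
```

1 u = 1 mm; y_m = 168.91 − y.

[1] `<path>` rectangle, #ff00ff→engrave S235 F3361: (98.83,164.07) → (181.25,164.07) → (181.25,129.90) → (98.83,129.90) → (98.83,164.07) (closed)

[2] `<path>` open polyline, #ff00ff→engrave S235 F3361: (92.94,156.81) → (65.67,69.50) → (128.04,106.26) → (228.28,113.95) → (118.75,58.42) → (179.58,147.88)

[3] `<circle>` circle, #ff00ff→engrave S235 F3361: (189.38,27.55) → (178.46,46.46) → (156.62,46.46) → (145.70,27.55) → (156.62,8.64) → (178.46,8.64) → (189.38,27.55) (closed)

[4] `<path>` rectangle, #ff00ff→engrave S235 F3361: (78.28,103.65) → (100.63,103.65) → (100.63,44.39) → (78.28,44.39) → (78.28,103.65) (closed)

[5] `<polygon>` closed polygon, #ff00ff→engrave S235 F3361: (21.83,22.94) → (122.35,150.68) → (69.63,159.01) → (21.83,22.94) (closed)

(Gcodetools for Inkscape — laser output)
G21
G90
G0 X98.83 Y164.07
M3 S235
G1 X181.25 Y164.07 F3361
G1 X181.25 Y129.90
G1 X98.83 Y129.90
G1 X98.83 Y164.07
M5
G0 X92.94 Y156.81
M3 S235
G1 X65.67 Y69.50 F3361
G1 X128.04 Y106.26
G1 X228.28 Y113.95
G1 X118.75 Y58.42
G1 X179.58 Y147.88
M5
G0 X189.38 Y27.55
M3 S235
G1 X178.46 Y46.46 F3361
G1 X156.62 Y46.46
G1 X145.70 Y27.55
G1 X156.62 Y8.64
G1 X178.46 Y8.64
G1 X189.38 Y27.55
M5
G0 X78.28 Y103.65
M3 S235
G1 X100.63 Y103.65 F3361
G1 X100.63 Y44.39
G1 X78.28 Y44.39
G1 X78.28 Y103.65
M5
G0 X21.83 Y22.94
M3 S235
G1 X122.35 Y150.68 F3361
G1 X69.63 Y159.01
G1 X21.83 Y22.94
M5
G0 X0.00 Y0.00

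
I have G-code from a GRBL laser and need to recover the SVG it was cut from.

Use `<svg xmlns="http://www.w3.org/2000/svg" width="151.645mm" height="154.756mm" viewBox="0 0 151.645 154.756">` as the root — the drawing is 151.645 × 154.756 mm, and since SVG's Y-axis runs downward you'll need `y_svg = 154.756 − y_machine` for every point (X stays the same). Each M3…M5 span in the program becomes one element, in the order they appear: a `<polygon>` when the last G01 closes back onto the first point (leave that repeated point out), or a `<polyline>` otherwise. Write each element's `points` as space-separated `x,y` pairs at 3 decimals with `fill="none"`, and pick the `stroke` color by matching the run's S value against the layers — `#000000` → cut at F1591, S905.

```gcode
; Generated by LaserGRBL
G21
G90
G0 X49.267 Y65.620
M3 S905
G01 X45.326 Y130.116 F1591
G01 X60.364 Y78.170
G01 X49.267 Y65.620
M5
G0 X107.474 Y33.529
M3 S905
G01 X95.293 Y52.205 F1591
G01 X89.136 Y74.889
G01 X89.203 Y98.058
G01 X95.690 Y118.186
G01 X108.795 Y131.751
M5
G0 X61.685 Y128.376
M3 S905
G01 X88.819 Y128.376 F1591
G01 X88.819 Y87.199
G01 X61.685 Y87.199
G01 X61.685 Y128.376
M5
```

<svg xmlns="http://www.w3.org/2000/svg" width="151.645mm" height="154.756mm" viewBox="0 0 151.645 154.756">
  <polygon points="49.267,89.136 45.326,24.640 60.364,76.586" fill="none" stroke="#000000"/>
  <polyline points="107.474,121.227 95.293,102.551 89.136,79.867 89.203,56.698 95.690,36.570 108.795,23.005" fill="none" stroke="#000000"/>
  <polygon points="61.685,26.380 88.819,26.380 88.819,67.557 61.685,67.557" fill="none" stroke="#000000"/>
</svg>

y_svg = 154.756 − y_m. Every run uses S905, so all elements get stroke `#000000` (cut).

[1] closed run; points: 49.267,89.136 45.326,24.640 60.364,76.586

[2] open run; points: 107.474,121.227 95.293,102.551 89.136,79.867 89.203,56.698 95.690,36.570 108.795,23.005

[3] closed run; points: 61.685,26.380 88.819,26.380 88.819,67.557 61.685,67.557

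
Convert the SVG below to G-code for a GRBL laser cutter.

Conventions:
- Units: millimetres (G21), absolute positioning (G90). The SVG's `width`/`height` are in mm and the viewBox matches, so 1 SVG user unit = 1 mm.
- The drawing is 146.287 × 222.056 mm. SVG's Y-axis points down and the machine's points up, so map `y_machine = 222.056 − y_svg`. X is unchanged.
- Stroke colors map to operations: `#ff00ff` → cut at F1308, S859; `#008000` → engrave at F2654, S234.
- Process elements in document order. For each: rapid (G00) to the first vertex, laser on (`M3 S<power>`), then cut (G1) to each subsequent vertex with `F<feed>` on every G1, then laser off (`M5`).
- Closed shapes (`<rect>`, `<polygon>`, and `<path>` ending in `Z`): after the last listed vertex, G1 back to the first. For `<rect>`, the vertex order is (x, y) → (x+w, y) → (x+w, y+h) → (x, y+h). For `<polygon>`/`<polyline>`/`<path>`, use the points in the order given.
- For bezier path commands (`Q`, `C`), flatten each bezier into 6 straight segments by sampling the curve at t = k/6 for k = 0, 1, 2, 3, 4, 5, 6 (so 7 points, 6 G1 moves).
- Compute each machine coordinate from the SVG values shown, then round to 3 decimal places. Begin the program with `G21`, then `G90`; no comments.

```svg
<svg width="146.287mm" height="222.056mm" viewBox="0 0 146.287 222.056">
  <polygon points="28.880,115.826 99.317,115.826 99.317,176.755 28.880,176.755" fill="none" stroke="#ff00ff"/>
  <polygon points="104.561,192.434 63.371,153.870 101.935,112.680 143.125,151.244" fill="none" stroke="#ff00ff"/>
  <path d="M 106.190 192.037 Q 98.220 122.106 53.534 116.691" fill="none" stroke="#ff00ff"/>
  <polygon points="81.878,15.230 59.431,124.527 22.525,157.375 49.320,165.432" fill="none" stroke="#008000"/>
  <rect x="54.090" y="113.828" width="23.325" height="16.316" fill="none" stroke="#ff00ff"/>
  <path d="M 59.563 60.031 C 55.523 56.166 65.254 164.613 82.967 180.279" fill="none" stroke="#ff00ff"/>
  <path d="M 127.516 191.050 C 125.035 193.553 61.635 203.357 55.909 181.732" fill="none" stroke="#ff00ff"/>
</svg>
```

viewBox `0 0 146.287 222.056` with mm width/height → 1 unit = 1 mm. Flip: y_m = 222.056 − y_svg.

**Shape 1** — `<polygon>` rectangle, stroke `#ff00ff` → cut (S859, F1308). Machine vertices: (28.880,106.230) → (99.317,106.230) → (99.317,45.301) → (28.880,45.301) → (28.880,106.230). Closed: final G1 returns to the first vertex.

**Shape 2** — `<polygon>` regular polygon, stroke `#ff00ff` → cut (S859, F1308). Machine vertices: (104.561,29.622) → (63.371,68.186) → (101.935,109.376) → (143.125,70.812) → (104.561,29.622). Closed: final G1 returns to the first vertex.

**Shape 3** — `<path>` quadratic bezier, stroke `#ff00ff` → cut (S859, F1308). Control points (SVG): P0=(106.190,192.037), P1=(98.220,122.106), P2=(53.534,116.691); sampled at t=k/6. Machine vertices: (106.190,30.019) → (102.513,51.537) → (96.797,69.471) → (89.041,83.821) → (79.245,94.587) → (67.409,101.768) → (53.534,105.365). Open path.

**Shape 4** — `<polygon>` closed polygon, stroke `#008000` → engrave (S234, F2654). Machine vertices: (81.878,206.826) → (59.431,97.529) → (22.525,64.681) → (49.320,56.624) → (81.878,206.826). Closed: final G1 returns to the first vertex.

**Shape 5** — `<rect>` rectangle, stroke `#ff00ff` → cut (S859, F1308). Machine vertices: (54.090,108.228) → (77.415,108.228) → (77.415,91.912) → (54.090,91.912) → (54.090,108.228). Closed: final G1 returns to the first vertex.

**Shape 6** — `<path>` cubic bezier, stroke `#ff00ff` → cut (S859, F1308). Control points (SVG): P0=(59.563,60.031), P1=(55.523,56.166), P2=(65.254,164.613), P3=(82.967,180.279); sampled at t=k/6. Machine vertices: (59.563,162.025) → (58.664,155.548) → (59.899,136.049) → (63.108,109.225) → (68.129,80.774) → (74.802,56.392) → (82.967,41.777). Open path.

**Shape 7** — `<path>` cubic bezier, stroke `#ff00ff` → cut (S859, F1308). Control points (SVG): P0=(127.516,191.050), P1=(125.035,193.553), P2=(61.635,203.357), P3=(55.909,181.732); sampled at t=k/6. Machine vertices: (127.516,31.006) → (121.748,29.325) → (109.121,27.504) → (92.929,26.617) → (76.467,27.741) → (63.029,31.951) → (55.909,40.324). Open path.

G21
G90
G00 X28.880 Y106.230
M3 S859
G1 X99.317 Y106.230 F1308
G1 X99.317 Y45.301 F1308
G1 X28.880 Y45.301 F1308
G1 X28.880 Y106.230 F1308
M5
G00 X104.561 Y29.622
M3 S859
G1 X63.371 Y68.186 F1308
G1 X101.935 Y109.376 F1308
G1 X143.125 Y70.812 F1308
G1 X104.561 Y29.622 F1308
M5
G00 X106.190 Y30.019
M3 S859
G1 X102.513 Y51.537 F1308
G1 X96.797 Y69.471 F1308
G1 X89.041 Y83.821 F1308
G1 X79.245 Y94.587 F1308
G1 X67.409 Y101.768 F1308
G1 X53.534 Y105.365 F1308
M5
G00 X81.878 Y206.826
M3 S234
G1 X59.431 Y97.529 F2654
G1 X22.525 Y64.681 F2654
G1 X49.320 Y56.624 F2654
G1 X81.878 Y206.826 F2654
M5
G00 X54.090 Y108.228
M3 S859
G1 X77.415 Y108.228 F1308
G1 X77.415 Y91.912 F1308
G1 X54.090 Y91.912 F1308
G1 X54.090 Y108.228 F1308
M5
G00 X59.563 Y162.025
M3 S859
G1 X58.664 Y155.548 F1308
G1 X59.899 Y136.049 F1308
G1 X63.108 Y109.225 F1308
G1 X68.129 Y80.774 F1308
G1 X74.802 Y56.392 F1308
G1 X82.967 Y41.777 F1308
M5
G00 X127.516 Y31.006
M3 S859
G1 X121.748 Y29.325 F1308
G1 X109.121 Y27.504 F1308
G1 X92.929 Y26.617 F1308
G1 X76.467 Y27.741 F1308
G1 X63.029 Y31.951 F1308
G1 X55.909 Y40.324 F1308
M5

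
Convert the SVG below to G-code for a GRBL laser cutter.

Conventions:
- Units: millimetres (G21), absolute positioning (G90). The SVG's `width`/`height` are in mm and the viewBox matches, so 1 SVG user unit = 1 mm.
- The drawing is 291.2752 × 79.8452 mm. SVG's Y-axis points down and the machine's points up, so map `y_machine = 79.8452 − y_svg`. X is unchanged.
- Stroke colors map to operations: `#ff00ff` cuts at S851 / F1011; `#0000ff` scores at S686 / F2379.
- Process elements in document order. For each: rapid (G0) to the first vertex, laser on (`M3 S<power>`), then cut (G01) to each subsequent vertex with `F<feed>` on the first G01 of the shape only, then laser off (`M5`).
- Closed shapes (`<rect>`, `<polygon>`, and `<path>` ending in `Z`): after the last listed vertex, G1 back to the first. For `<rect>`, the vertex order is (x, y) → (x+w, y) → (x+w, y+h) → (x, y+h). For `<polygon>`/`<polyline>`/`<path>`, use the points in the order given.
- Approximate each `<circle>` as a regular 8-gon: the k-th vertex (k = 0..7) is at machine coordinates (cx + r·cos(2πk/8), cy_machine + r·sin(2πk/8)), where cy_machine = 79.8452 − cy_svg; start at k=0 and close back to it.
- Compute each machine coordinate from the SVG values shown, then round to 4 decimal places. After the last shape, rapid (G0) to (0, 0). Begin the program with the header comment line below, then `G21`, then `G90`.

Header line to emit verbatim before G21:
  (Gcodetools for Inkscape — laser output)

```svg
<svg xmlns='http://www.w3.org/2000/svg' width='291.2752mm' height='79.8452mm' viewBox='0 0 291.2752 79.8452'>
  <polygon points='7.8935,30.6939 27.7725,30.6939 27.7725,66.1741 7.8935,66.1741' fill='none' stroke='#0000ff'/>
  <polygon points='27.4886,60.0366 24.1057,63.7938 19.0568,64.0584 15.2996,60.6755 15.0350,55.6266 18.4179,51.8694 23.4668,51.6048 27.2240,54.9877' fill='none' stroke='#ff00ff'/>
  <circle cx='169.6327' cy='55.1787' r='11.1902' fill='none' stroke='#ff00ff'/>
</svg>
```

viewBox `0 0 291.2752 79.8452` with mm width/height → 1 unit = 1 mm. Flip: y_m = 79.8452 − y_svg.

**Shape 1** — `<polygon>` rectangle, stroke `#0000ff` → score (S686, F2379). Machine vertices: (7.8935,49.1513) → (27.7725,49.1513) → (27.7725,13.6711) → (7.8935,13.6711) → (7.8935,49.1513). Closed: final G1 returns to the first vertex.

**Shape 2** — `<polygon>` regular polygon, stroke `#ff00ff` → cut (S851, F1011). Machine vertices: (27.4886,19.8086) → (24.1057,16.0514) → (19.0568,15.7868) → (15.2996,19.1697) → (15.0350,24.2186) → (18.4179,27.9758) → (23.4668,28.2404) → (27.2240,24.8575) → (27.4886,19.8086). Closed: final G1 returns to the first vertex.

**Shape 3** — `<circle>` circle, stroke `#ff00ff` → cut (S851, F1011). Machine vertices: (180.8229,24.6665) → (177.5454,32.5792) → (169.6327,35.8567) → (161.7200,32.5792) → (158.4425,24.6665) → (161.7200,16.7538) → (169.6327,13.4763) → (177.5454,16.7538) → (180.8229,24.6665). Closed: final G1 returns to the first vertex.

(Gcodetools for Inkscape — laser output)
G21
G90
G0 X7.8935 Y49.1513
M3 S686
G01 X27.7725 Y49.1513 F2379
G01 X27.7725 Y13.6711
G01 X7.8935 Y13.6711
G01 X7.8935 Y49.1513
M5
G0 X27.4886 Y19.8086
M3 S851
G01 X24.1057 Y16.0514 F1011
G01 X19.0568 Y15.7868
G01 X15.2996 Y19.1697
G01 X15.0350 Y24.2186
G01 X18.4179 Y27.9758
G01 X23.4668 Y28.2404
G01 X27.2240 Y24.8575
G01 X27.4886 Y19.8086
M5
G0 X180.8229 Y24.6665
M3 S851
G01 X177.5454 Y32.5792 F1011
G01 X169.6327 Y35.8567
G01 X161.7200 Y32.5792
G01 X158.4425 Y24.6665
G01 X161.7200 Y16.7538
G01 X169.6327 Y13.4763
G01 X177.5454 Y16.7538
G01 X180.8229 Y24.6665
M5
G0 X0.0000 Y0.0000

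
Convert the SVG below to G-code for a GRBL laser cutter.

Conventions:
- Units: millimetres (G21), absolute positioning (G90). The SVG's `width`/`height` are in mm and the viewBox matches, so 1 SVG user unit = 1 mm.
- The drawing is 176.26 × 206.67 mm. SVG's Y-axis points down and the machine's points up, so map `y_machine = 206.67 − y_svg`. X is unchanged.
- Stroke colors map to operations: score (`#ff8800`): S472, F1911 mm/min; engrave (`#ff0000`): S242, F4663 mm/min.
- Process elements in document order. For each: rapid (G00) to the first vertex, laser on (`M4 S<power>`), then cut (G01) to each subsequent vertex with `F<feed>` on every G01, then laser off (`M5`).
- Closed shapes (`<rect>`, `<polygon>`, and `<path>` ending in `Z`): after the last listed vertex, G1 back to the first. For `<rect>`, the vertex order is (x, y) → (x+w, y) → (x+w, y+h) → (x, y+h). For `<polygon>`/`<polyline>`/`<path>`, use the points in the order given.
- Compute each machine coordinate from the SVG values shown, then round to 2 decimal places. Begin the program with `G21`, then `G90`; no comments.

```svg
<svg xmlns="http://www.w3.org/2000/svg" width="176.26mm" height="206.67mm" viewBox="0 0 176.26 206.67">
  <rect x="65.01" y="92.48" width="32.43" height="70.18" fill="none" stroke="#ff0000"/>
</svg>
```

G21
G90
G00 X65.01 Y114.19
M4 S242
G01 X97.44 Y114.19 F4663
G01 X97.44 Y44.01 F4663
G01 X65.01 Y44.01 F4663
G01 X65.01 Y114.19 F4663
M5

1 u = 1 mm; y_m = 206.67 − y.

[1] `<rect>` rectangle, #ff0000→engrave S242 F4663: (65.01,114.19) → (97.44,114.19) → (97.44,44.01) → (65.01,44.01) → (65.01,114.19) (closed)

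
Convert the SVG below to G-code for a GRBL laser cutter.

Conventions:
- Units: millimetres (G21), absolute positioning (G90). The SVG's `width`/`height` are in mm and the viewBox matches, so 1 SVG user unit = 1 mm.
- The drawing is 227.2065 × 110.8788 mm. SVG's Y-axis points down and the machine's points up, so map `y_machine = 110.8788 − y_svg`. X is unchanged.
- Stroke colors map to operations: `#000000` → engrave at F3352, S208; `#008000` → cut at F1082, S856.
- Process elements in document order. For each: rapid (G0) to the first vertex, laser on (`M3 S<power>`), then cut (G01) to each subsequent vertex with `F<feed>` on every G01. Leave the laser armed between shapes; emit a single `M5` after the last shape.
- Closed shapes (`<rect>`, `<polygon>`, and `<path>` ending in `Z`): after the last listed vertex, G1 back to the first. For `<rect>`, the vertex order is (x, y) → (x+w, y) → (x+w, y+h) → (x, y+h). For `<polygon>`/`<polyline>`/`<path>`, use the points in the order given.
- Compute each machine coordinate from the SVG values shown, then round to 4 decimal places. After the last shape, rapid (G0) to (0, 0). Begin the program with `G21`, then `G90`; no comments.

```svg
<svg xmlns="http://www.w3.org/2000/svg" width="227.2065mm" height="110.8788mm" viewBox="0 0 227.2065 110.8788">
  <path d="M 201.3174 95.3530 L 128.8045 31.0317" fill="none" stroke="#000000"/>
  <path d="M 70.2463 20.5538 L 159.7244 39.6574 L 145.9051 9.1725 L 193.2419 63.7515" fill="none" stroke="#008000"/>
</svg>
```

Since the viewBox matches the mm dimensions, user units are millimetres directly. The only transform is the Y-flip y_m = 110.8788 − y_svg.

Shape 1 is a line segment drawn with `<path>`. Its stroke #000000 means engrave at S208, F3352. After flipping Y the toolpath is (201.3174,15.5258) → (128.8045,79.8471).

Shape 2 is a open polyline drawn with `<path>`. Its stroke #008000 means cut at S856, F1082. After flipping Y the toolpath is (70.2463,90.3250) → (159.7244,71.2214) → (145.9051,101.7063) → (193.2419,47.1273).

G21
G90
G0 X201.3174 Y15.5258
M3 S208
G01 X128.8045 Y79.8471 F3352
G0 X70.2463 Y90.3250
M3 S856
G01 X159.7244 Y71.2214 F1082
G01 X145.9051 Y101.7063 F1082
G01 X193.2419 Y47.1273 F1082
M5
G0 X0.0000 Y0.0000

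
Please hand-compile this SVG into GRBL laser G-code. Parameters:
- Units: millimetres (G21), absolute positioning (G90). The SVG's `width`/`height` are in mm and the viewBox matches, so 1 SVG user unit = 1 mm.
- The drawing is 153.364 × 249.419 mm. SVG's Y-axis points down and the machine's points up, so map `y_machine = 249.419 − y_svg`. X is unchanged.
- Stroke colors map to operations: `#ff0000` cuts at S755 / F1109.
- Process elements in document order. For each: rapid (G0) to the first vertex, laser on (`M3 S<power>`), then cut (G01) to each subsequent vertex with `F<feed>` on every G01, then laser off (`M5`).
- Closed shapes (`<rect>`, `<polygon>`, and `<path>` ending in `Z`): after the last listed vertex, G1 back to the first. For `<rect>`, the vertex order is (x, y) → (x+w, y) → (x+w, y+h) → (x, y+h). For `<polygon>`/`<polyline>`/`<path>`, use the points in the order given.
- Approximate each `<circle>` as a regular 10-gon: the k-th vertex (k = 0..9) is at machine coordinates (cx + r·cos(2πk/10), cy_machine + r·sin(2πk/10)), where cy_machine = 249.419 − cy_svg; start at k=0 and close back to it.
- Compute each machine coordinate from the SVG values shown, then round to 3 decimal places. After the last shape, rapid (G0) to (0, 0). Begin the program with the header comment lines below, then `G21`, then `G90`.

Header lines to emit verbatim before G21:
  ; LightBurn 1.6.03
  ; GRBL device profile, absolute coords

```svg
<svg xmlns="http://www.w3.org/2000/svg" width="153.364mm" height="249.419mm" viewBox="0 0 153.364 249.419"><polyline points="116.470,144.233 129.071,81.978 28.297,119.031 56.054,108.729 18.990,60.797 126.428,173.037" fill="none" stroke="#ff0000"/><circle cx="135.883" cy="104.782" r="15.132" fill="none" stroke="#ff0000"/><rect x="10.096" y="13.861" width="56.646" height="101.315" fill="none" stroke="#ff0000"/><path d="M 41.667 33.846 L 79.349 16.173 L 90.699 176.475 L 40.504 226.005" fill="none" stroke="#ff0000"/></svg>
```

; LightBurn 1.6.03
; GRBL device profile, absolute coords
G21
G90
G0 X116.470 Y105.186
M3 S755
G01 X129.071 Y167.441 F1109
G01 X28.297 Y130.388 F1109
G01 X56.054 Y140.690 F1109
G01 X18.990 Y188.622 F1109
G01 X126.428 Y76.382 F1109
M5
G0 X151.015 Y144.637
M3 S755
G01 X148.125 Y153.531 F1109
G01 X140.559 Y159.028 F1109
G01 X131.207 Y159.028 F1109
G01 X123.641 Y153.531 F1109
G01 X120.751 Y144.637 F1109
G01 X123.641 Y135.743 F1109
G01 X131.207 Y130.246 F1109
G01 X140.559 Y130.246 F1109
G01 X148.125 Y135.743 F1109
G01 X151.015 Y144.637 F1109
M5
G0 X10.096 Y235.558
M3 S755
G01 X66.742 Y235.558 F1109
G01 X66.742 Y134.243 F1109
G01 X10.096 Y134.243 F1109
G01 X10.096 Y235.558 F1109
M5
G0 X41.667 Y215.573
M3 S755
G01 X79.349 Y233.246 F1109
G01 X90.699 Y72.944 F1109
G01 X40.504 Y23.414 F1109
M5
G0 X0.000 Y0.000

Since the viewBox matches the mm dimensions, user units are millimetres directly. The only transform is the Y-flip y_m = 249.419 − y_svg.

Shape 1 is a open polyline drawn with `<polyline>`. Its stroke #ff0000 means cut at S755, F1109. After flipping Y the toolpath is (116.470,105.186) → (129.071,167.441) → (28.297,130.388) → (56.054,140.690) → (18.990,188.622) → (126.428,76.382).

Shape 2 is a circle drawn with `<circle>`. Its stroke #ff0000 means cut at S755, F1109. After flipping Y the toolpath is (151.015,144.637) → (148.125,153.531) → (140.559,159.028) → (131.207,159.028) → (123.641,153.531) → (120.751,144.637) → (123.641,135.743) → (131.207,130.246) → (140.559,130.246) → (148.125,135.743) → (151.015,144.637), returning to the start.

Shape 3 is a rectangle drawn with `<rect>`. Its stroke #ff0000 means cut at S755, F1109. After flipping Y the toolpath is (10.096,235.558) → (66.742,235.558) → (66.742,134.243) → (10.096,134.243) → (10.096,235.558), returning to the start.

Shape 4 is a open polyline drawn with `<path>`. Its stroke #ff0000 means cut at S755, F1109. After flipping Y the toolpath is (41.667,215.573) → (79.349,233.246) → (90.699,72.944) → (40.504,23.414).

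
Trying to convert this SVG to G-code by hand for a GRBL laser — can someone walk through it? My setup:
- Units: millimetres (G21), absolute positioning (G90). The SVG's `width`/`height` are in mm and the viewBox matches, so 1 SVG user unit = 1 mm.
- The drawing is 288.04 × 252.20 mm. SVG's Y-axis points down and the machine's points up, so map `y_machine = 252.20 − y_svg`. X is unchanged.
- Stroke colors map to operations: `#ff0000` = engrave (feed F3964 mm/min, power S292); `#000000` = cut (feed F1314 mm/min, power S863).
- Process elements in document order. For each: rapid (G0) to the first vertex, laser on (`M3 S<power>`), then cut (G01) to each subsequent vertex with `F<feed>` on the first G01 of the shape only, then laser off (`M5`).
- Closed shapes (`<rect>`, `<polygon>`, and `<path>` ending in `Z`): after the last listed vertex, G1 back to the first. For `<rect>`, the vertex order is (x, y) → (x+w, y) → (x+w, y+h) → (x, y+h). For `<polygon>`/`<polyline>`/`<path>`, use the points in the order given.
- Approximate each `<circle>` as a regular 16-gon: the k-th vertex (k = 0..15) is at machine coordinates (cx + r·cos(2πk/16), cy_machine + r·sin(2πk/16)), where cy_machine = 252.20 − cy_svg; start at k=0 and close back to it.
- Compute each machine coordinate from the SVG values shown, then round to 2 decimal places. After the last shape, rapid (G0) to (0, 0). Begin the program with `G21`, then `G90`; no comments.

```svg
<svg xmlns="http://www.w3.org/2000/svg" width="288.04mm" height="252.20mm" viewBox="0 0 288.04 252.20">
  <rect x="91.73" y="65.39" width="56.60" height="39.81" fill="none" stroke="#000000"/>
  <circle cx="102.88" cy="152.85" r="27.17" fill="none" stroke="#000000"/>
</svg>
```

Since the viewBox matches the mm dimensions, user units are millimetres directly. The only transform is the Y-flip y_m = 252.20 − y_svg.

Shape 1 is a rectangle drawn with `<rect>`. Its stroke #000000 means cut at S863, F1314. After flipping Y the toolpath is (91.73,186.81) → (148.33,186.81) → (148.33,147.00) → (91.73,147.00) → (91.73,186.81), returning to the start.

Shape 2 is a circle drawn with `<circle>`. Its stroke #000000 means cut at S863, F1314. After flipping Y the toolpath is (130.05,99.35) → (127.98,109.75) → (122.09,118.56) → (113.28,124.45) → (102.88,126.52) → (92.48,124.45) → (83.67,118.56) → (77.78,109.75) → (75.71,99.35) → (77.78,88.95) → (83.67,80.14) → (92.48,74.25) → (102.88,72.18) → (113.28,74.25) → (122.09,80.14) → (127.98,88.95) → (130.05,99.35), returning to the start.

G21
G90
G0 X91.73 Y186.81
M3 S863
G01 X148.33 Y186.81 F1314
G01 X148.33 Y147.00
G01 X91.73 Y147.00
G01 X91.73 Y186.81
M5
G0 X130.05 Y99.35
M3 S863
G01 X127.98 Y109.75 F1314
G01 X122.09 Y118.56
G01 X113.28 Y124.45
G01 X102.88 Y126.52
G01 X92.48 Y124.45
G01 X83.67 Y118.56
G01 X77.78 Y109.75
G01 X75.71 Y99.35
G01 X77.78 Y88.95
G01 X83.67 Y80.14
G01 X92.48 Y74.25
G01 X102.88 Y72.18
G01 X113.28 Y74.25
G01 X122.09 Y80.14
G01 X127.98 Y88.95
G01 X130.05 Y99.35
M5
G0 X0.00 Y0.00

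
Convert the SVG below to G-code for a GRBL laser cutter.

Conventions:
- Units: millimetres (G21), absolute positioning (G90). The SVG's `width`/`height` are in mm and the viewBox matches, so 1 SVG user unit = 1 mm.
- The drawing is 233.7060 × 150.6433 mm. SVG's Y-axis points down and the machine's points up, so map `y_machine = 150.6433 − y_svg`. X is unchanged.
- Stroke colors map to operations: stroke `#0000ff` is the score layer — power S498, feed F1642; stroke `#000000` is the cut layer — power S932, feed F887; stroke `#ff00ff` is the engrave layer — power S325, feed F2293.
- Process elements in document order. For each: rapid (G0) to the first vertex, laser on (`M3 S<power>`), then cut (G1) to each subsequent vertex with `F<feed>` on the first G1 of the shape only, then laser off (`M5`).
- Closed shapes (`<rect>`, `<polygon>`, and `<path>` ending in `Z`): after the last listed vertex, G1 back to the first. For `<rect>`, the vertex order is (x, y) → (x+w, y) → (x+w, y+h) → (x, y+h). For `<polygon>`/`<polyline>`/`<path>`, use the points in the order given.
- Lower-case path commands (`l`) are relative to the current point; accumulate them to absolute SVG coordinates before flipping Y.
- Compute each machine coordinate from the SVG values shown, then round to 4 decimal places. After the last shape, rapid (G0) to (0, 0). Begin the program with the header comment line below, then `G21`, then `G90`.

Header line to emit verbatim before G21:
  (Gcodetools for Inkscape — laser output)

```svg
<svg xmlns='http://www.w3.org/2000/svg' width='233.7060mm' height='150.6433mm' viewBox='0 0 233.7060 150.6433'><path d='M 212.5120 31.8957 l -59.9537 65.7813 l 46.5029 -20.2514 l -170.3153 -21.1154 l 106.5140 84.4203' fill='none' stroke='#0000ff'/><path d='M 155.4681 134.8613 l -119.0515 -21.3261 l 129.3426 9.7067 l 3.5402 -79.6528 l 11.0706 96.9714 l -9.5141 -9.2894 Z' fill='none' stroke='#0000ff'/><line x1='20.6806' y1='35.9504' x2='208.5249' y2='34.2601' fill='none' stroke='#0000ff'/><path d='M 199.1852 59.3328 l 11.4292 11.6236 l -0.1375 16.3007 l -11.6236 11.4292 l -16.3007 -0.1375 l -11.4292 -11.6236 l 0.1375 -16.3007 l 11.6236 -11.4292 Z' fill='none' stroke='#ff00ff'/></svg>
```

viewBox `0 0 233.7060 150.6433` with mm width/height → 1 unit = 1 mm. Flip: y_m = 150.6433 − y_svg.

**Shape 1** — `<path>` open polyline, stroke `#0000ff` → score (S498, F1642). Machine vertices: (212.5120,118.7476) → (152.5583,52.9663) → (199.0612,73.2177) → (28.7459,94.3331) → (135.2599,9.9128). Open path.

**Shape 2** — `<path>` closed polygon, stroke `#0000ff` → score (S498, F1642). Machine vertices: (155.4681,15.7820) → (36.4166,37.1081) → (165.7592,27.4014) → (169.2994,107.0542) → (180.3700,10.0828) → (170.8559,19.3722) → (155.4681,15.7820). Closed: final G1 returns to the first vertex.

**Shape 3** — `<line>` line segment, stroke `#0000ff` → score (S498, F1642). Machine vertices: (20.6806,114.6929) → (208.5249,116.3832). Open path.

**Shape 4** — `<path>` regular polygon, stroke `#ff00ff` → engrave (S325, F2293). Machine vertices: (199.1852,91.3105) → (210.6144,79.6869) → (210.4769,63.3862) → (198.8533,51.9570) → (182.5526,52.0945) → (171.1234,63.7181) → (171.2609,80.0188) → (182.8845,91.4480) → (199.1852,91.3105). Closed: final G1 returns to the first vertex.

(Gcodetools for Inkscape — laser output)
G21
G90
G0 X212.5120 Y118.7476
M3 S498
G1 X152.5583 Y52.9663 F1642
G1 X199.0612 Y73.2177
G1 X28.7459 Y94.3331
G1 X135.2599 Y9.9128
M5
G0 X155.4681 Y15.7820
M3 S498
G1 X36.4166 Y37.1081 F1642
G1 X165.7592 Y27.4014
G1 X169.2994 Y107.0542
G1 X180.3700 Y10.0828
G1 X170.8559 Y19.3722
G1 X155.4681 Y15.7820
M5
G0 X20.6806 Y114.6929
M3 S498
G1 X208.5249 Y116.3832 F1642
M5
G0 X199.1852 Y91.3105
M3 S325
G1 X210.6144 Y79.6869 F2293
G1 X210.4769 Y63.3862
G1 X198.8533 Y51.9570
G1 X182.5526 Y52.0945
G1 X171.1234 Y63.7181
G1 X171.2609 Y80.0188
G1 X182.8845 Y91.4480
G1 X199.1852 Y91.3105
M5
G0 X0.0000 Y0.0000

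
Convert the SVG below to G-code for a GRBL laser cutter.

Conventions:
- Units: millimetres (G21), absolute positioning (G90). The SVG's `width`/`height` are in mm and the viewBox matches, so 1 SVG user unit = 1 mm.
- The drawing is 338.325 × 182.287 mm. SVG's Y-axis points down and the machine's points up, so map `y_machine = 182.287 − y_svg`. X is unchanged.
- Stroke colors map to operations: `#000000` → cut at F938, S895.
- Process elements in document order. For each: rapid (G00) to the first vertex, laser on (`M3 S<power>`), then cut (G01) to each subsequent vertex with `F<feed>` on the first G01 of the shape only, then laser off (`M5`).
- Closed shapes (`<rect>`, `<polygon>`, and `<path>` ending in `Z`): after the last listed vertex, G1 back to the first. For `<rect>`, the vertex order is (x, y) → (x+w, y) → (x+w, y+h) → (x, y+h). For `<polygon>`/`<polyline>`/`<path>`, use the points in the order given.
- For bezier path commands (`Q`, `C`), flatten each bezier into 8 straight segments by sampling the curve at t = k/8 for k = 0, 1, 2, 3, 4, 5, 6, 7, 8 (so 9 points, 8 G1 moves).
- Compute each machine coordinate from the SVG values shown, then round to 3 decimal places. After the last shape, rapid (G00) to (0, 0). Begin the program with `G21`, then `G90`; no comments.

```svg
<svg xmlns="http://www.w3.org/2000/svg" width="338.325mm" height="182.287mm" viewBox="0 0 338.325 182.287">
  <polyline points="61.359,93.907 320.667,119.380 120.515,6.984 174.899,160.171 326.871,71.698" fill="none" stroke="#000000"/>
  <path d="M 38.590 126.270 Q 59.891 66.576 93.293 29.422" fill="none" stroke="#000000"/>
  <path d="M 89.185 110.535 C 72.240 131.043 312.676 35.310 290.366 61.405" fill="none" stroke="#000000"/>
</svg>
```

1 u = 1 mm; y_m = 182.287 − y.

[1] `<polyline>` open polyline, #000000→cut S895 F938: (61.359,88.380) → (320.667,62.907) → (120.515,175.303) → (174.899,22.116) → (326.871,110.589)

[2] `<path>` quadratic bezier, #000000→cut S895 F938: (38.590,56.017) → (44.104,70.588) → (49.997,84.455) → (56.267,97.618) → (62.916,110.076) → (69.943,121.830) → (77.348,132.879) → (85.132,143.224) → (93.293,152.865)

[3] `<path>` cubic bezier, #000000→cut S895 F938: (89.185,71.752) → (93.879,69.045) → (116.608,74.446) → (151.276,85.165) → (191.787,98.412) → (232.047,111.397) → (265.961,121.330) → (287.432,125.422) → (290.366,120.882)

G21
G90
G00 X61.359 Y88.380
M3 S895
G01 X320.667 Y62.907 F938
G01 X120.515 Y175.303
G01 X174.899 Y22.116
G01 X326.871 Y110.589
M5
G00 X38.590 Y56.017
M3 S895
G01 X44.104 Y70.588 F938
G01 X49.997 Y84.455
G01 X56.267 Y97.618
G01 X62.916 Y110.076
G01 X69.943 Y121.830
G01 X77.348 Y132.879
G01 X85.132 Y143.224
G01 X93.293 Y152.865
M5
G00 X89.185 Y71.752
M3 S895
G01 X93.879 Y69.045 F938
G01 X116.608 Y74.446
G01 X151.276 Y85.165
G01 X191.787 Y98.412
G01 X232.047 Y111.397
G01 X265.961 Y121.330
G01 X287.432 Y125.422
G01 X290.366 Y120.882
M5
G00 X0.000 Y0.000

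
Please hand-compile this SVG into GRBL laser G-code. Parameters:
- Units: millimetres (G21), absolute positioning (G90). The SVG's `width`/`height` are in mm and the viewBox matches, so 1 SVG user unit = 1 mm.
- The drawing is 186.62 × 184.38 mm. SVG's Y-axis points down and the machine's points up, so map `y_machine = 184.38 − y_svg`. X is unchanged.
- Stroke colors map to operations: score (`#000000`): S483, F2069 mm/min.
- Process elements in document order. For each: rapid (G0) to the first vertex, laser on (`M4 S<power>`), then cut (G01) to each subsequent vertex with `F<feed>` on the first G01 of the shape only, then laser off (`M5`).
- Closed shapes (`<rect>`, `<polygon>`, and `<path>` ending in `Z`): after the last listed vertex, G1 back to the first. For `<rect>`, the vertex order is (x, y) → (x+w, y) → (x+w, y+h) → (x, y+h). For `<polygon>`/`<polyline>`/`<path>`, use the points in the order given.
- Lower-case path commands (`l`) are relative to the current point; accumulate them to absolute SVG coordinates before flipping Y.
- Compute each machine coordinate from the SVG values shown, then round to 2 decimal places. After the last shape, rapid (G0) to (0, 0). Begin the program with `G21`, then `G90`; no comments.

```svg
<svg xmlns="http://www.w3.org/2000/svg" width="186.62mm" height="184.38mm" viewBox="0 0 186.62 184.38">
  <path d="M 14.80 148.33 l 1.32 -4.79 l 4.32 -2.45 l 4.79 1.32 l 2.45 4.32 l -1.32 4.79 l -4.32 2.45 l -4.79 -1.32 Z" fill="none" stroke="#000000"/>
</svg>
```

G21
G90
G0 X14.80 Y36.05
M4 S483
G01 X16.12 Y40.84 F2069
G01 X20.44 Y43.29
G01 X25.23 Y41.97
G01 X27.68 Y37.65
G01 X26.36 Y32.86
G01 X22.04 Y30.41
G01 X17.25 Y31.73
G01 X14.80 Y36.05
M5
G0 X0.00 Y0.00

1 u = 1 mm; y_m = 184.38 − y.

[1] `<path>` regular polygon, #000000→score S483 F2069: (14.80,36.05) → (16.12,40.84) → (20.44,43.29) → (25.23,41.97) → (27.68,37.65) → (26.36,32.86) → (22.04,30.41) → (17.25,31.73) → (14.80,36.05) (closed)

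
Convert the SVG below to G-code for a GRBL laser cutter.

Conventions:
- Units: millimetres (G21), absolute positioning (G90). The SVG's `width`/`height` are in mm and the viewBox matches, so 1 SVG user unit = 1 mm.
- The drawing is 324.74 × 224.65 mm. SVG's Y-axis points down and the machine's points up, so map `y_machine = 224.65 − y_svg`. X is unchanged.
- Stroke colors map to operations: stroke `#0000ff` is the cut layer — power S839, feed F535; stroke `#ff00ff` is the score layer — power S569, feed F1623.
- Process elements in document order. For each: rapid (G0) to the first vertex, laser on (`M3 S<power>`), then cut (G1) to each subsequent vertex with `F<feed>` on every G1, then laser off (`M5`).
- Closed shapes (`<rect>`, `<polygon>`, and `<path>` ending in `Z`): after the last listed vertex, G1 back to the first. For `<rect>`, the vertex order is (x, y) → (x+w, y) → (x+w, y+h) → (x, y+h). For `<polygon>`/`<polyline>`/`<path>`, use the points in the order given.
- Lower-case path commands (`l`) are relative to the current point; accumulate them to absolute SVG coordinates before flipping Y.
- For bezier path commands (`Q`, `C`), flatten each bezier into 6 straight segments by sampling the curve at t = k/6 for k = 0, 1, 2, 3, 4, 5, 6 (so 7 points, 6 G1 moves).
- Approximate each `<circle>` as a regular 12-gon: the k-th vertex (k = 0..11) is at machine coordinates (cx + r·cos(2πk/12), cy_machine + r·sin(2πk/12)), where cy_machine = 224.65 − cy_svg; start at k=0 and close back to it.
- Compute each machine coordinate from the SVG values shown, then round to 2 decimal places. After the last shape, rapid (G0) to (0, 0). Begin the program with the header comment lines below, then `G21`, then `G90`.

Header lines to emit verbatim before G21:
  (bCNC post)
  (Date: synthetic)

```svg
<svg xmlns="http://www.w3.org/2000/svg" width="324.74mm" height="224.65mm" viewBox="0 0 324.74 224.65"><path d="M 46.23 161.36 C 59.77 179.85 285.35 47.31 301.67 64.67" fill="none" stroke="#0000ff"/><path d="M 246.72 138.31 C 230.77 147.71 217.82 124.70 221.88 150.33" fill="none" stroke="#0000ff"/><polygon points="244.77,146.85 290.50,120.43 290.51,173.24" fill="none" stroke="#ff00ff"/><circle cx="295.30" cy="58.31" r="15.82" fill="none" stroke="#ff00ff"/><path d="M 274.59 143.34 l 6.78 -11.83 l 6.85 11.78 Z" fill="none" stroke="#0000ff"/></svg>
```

viewBox `0 0 324.74 224.65` with mm width/height → 1 unit = 1 mm. Flip: y_m = 224.65 − y_svg.

**Shape 1** — `<path>` cubic bezier, stroke `#0000ff` → cut (S839, F535). Control points (SVG): P0=(46.23,161.36), P1=(59.77,179.85), P2=(285.35,47.31), P3=(301.67,64.67); sampled at t=k/6. Machine vertices: (46.23,63.29) → (68.72,65.24) → (114.85,84.00) → (172.91,111.21) → (231.20,138.52) → (278.02,157.56) → (301.67,159.98). Open path.

**Shape 2** — `<path>` cubic bezier, stroke `#0000ff` → cut (S839, F535). Control points (SVG): P0=(246.72,138.31), P1=(230.77,147.71), P2=(217.82,124.70), P3=(221.88,150.33); sampled at t=k/6. Machine vertices: (246.72,86.34) → (239.06,83.97) → (232.29,84.74) → (226.80,86.42) → (222.97,86.74) → (221.20,83.46) → (221.88,74.32). Open path.

**Shape 3** — `<polygon>` regular polygon, stroke `#ff00ff` → score (S569, F1623). Machine vertices: (244.77,77.80) → (290.50,104.22) → (290.51,51.41) → (244.77,77.80). Closed: final G1 returns to the first vertex.

**Shape 4** — `<circle>` circle, stroke `#ff00ff` → score (S569, F1623). Machine vertices: (311.12,166.34) → (309.00,174.25) → (303.21,180.04) → (295.30,182.16) → (287.39,180.04) → (281.60,174.25) → (279.48,166.34) → (281.60,158.43) → (287.39,152.64) → (295.30,150.52) → (303.21,152.64) → (309.00,158.43) → (311.12,166.34). Closed: final G1 returns to the first vertex.

**Shape 5** — `<path>` regular polygon, stroke `#0000ff` → cut (S839, F535). Machine vertices: (274.59,81.31) → (281.37,93.14) → (288.22,81.36) → (274.59,81.31). Closed: final G1 returns to the first vertex.

(bCNC post)
(Date: synthetic)
G21
G90
G0 X46.23 Y63.29
M3 S839
G1 X68.72 Y65.24 F535
G1 X114.85 Y84.00 F535
G1 X172.91 Y111.21 F535
G1 X231.20 Y138.52 F535
G1 X278.02 Y157.56 F535
G1 X301.67 Y159.98 F535
M5
G0 X246.72 Y86.34
M3 S839
G1 X239.06 Y83.97 F535
G1 X232.29 Y84.74 F535
G1 X226.80 Y86.42 F535
G1 X222.97 Y86.74 F535
G1 X221.20 Y83.46 F535
G1 X221.88 Y74.32 F535
M5
G0 X244.77 Y77.80
M3 S569
G1 X290.50 Y104.22 F1623
G1 X290.51 Y51.41 F1623
G1 X244.77 Y77.80 F1623
M5
G0 X311.12 Y166.34
M3 S569
G1 X309.00 Y174.25 F1623
G1 X303.21 Y180.04 F1623
G1 X295.30 Y182.16 F1623
G1 X287.39 Y180.04 F1623
G1 X281.60 Y174.25 F1623
G1 X279.48 Y166.34 F1623
G1 X281.60 Y158.43 F1623
G1 X287.39 Y152.64 F1623
G1 X295.30 Y150.52 F1623
G1 X303.21 Y152.64 F1623
G1 X309.00 Y158.43 F1623
G1 X311.12 Y166.34 F1623
M5
G0 X274.59 Y81.31
M3 S839
G1 X281.37 Y93.14 F535
G1 X288.22 Y81.36 F535
G1 X274.59 Y81.31 F535
M5
G0 X0.00 Y0.00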